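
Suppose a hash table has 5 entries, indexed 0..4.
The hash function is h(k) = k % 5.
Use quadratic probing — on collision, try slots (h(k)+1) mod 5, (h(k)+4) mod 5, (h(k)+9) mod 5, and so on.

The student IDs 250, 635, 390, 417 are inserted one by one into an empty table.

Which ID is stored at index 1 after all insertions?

250: h=0 → slot 0
635: h=0, probe 0,1 → slot 1
390: h=0, probe 0,1,4 → slot 4
417: h=2 → slot 2
Table: [250, 635, 417, ., 390]

635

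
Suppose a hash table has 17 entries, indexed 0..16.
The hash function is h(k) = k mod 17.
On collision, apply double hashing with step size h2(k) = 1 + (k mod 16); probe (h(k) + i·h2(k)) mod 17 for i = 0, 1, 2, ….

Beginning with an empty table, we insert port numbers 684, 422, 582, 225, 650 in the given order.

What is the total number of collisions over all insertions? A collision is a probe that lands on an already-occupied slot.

3

684: h=4 → slot 4
422: h=14 → slot 14
582: h=4, h2=7, probe 4,11 → slot 11
225: h=4, h2=2, probe 4,6 → slot 6
650: h=4, h2=11, probe 4,15 → slot 15
Table: [., ., ., ., 684, ., 225, ., ., ., ., 582, ., ., 422, 650, .]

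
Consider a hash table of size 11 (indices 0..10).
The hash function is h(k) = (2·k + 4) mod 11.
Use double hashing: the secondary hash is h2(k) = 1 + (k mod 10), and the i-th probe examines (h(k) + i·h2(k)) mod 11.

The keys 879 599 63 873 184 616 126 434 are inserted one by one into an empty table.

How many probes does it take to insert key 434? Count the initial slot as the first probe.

879 hashes to 2; slot 2 is free => place at 2.
599 hashes to 3; slot 3 is free => place at 3.
63 hashes to 9; slot 9 is free => place at 9.
873 hashes to 1; slot 1 is free => place at 1.
184 hashes to 9, h2=5; 9,3 taken => place at 8.
616 hashes to 4; slot 4 is free => place at 4.
126 hashes to 3, h2=7; 3 taken => place at 10.
434 hashes to 3, h2=5; 3,8,2 taken => place at 7.
Table: [., 873, 879, 599, 616, ., ., 434, 184, 63, 126]

4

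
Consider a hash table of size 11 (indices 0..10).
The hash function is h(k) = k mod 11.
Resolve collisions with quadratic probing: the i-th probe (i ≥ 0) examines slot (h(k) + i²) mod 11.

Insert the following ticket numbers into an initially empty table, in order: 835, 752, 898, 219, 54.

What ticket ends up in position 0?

219

Insert 835: h=10, slot 10 empty -> index 10.
Insert 752: h=4, slot 4 empty -> index 4.
Insert 898: h=7, slot 7 empty -> index 7.
Insert 219: h=10, slot 10 occupied -> index 0.
Insert 54: h=10, slots 10,0 occupied -> index 3.
Table: [219, ∅, ∅, 54, 752, ∅, ∅, 898, ∅, ∅, 835]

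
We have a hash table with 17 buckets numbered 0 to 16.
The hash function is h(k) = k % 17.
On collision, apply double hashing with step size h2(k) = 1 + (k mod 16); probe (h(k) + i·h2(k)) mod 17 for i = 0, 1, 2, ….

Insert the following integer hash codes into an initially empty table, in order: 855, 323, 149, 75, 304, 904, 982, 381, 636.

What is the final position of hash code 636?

855: h=5 → slot 5
323: h=0 → slot 0
149: h=13 → slot 13
75: h=7 → slot 7
304: h=15 → slot 15
904: h=3 → slot 3
982: h=13, h2=7, probe 13,3,10 → slot 10
381: h=7, h2=14, probe 7,4 → slot 4
636: h=7, h2=13, probe 7,3,16 → slot 16
Table: [323, ., ., 904, 381, 855, ., 75, ., ., 982, ., ., 149, ., 304, 636]

16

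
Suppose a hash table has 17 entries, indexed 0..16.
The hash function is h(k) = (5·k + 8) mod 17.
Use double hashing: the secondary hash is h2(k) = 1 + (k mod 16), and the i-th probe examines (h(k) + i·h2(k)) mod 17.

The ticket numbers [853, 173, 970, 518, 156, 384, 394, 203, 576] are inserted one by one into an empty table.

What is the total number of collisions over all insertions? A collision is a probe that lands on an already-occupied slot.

Insert 853: h=6, slot 6 empty => index 6.
Insert 173: h=6, h2=14, slot 6 occupied => index 3.
Insert 970: h=13, slot 13 empty => index 13.
Insert 518: h=14, slot 14 empty => index 14.
Insert 156: h=6, h2=13, slot 6 occupied => index 2.
Insert 384: h=7, slot 7 empty => index 7.
Insert 394: h=6, h2=11, slot 6 occupied => index 0.
Insert 203: h=3, h2=12, slot 3 occupied => index 15.
Insert 576: h=15, h2=1, slot 15 occupied => index 16.
Table: [394, ., 156, 173, ., ., 853, 384, ., ., ., ., ., 970, 518, 203, 576]

5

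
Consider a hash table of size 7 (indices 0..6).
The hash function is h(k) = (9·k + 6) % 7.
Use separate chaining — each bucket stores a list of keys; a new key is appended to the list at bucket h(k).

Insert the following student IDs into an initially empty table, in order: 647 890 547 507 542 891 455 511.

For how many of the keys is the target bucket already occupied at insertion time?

647 → bucket 5
890 → bucket 1
547 → bucket 1 (collision)
507 → bucket 5 (collision)
542 → bucket 5 (collision)
891 → bucket 3
455 → bucket 6
511 → bucket 6 (collision)
Final buckets:
0: _
1: 890 -> 547
2: _
3: 891
4: _
5: 647 -> 507 -> 542
6: 455 -> 511

4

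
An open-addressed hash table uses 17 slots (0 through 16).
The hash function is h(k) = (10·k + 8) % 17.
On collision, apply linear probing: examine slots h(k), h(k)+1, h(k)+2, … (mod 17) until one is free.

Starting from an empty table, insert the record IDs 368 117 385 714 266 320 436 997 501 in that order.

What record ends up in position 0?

385

368: h=16 -> slot 16
117: h=5 -> slot 5
385: h=16, probe 16,0 -> slot 0
714: h=8 -> slot 8
266: h=16, probe 16,0,1 -> slot 1
320: h=12 -> slot 12
436: h=16, probe 16,0,1,2 -> slot 2
997: h=16, probe 16,0,1,2,3 -> slot 3
501: h=3, probe 3,4 -> slot 4
Table: [385, 266, 436, 997, 501, 117, —, —, 714, —, —, —, 320, —, —, —, 368]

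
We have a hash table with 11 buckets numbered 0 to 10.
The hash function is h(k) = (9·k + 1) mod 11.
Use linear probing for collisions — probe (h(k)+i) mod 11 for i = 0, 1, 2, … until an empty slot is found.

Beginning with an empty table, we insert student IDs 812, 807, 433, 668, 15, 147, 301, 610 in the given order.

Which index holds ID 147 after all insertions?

812 hashes to 5; slot 5 is free => place at 5.
807 hashes to 4; slot 4 is free => place at 4.
433 hashes to 4; 4,5 taken => place at 6.
668 hashes to 7; slot 7 is free => place at 7.
15 hashes to 4; 4,5,6,7 taken => place at 8.
147 hashes to 4; 4,5,6,7,8 taken => place at 9.
301 hashes to 4; 4,5,6,7,8,9 taken => place at 10.
610 hashes to 2; slot 2 is free => place at 2.
Table: [—, —, 610, —, 807, 812, 433, 668, 15, 147, 301]

9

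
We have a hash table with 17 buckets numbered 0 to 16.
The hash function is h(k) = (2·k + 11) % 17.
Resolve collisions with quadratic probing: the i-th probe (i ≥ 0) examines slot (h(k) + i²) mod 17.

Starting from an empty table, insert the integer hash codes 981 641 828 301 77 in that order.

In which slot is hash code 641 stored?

981 hashes to 1; slot 1 is free => place at 1.
641 hashes to 1; 1 taken => place at 2.
828 hashes to 1; 1,2 taken => place at 5.
301 hashes to 1; 1,2,5 taken => place at 10.
77 hashes to 12; slot 12 is free => place at 12.
Table: [∅, 981, 641, ∅, ∅, 828, ∅, ∅, ∅, ∅, 301, ∅, 77, ∅, ∅, ∅, ∅]

2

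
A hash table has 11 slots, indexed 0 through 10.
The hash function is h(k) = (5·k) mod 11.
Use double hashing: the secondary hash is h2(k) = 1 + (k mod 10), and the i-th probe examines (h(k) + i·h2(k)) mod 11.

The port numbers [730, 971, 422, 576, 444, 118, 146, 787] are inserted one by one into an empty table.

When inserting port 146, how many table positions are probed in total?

2

730: h=9 => slot 9
971: h=4 => slot 4
422: h=9, h2=3, probe 9,1 => slot 1
576: h=9, h2=7, probe 9,5 => slot 5
444: h=9, h2=5, probe 9,3 => slot 3
118: h=7 => slot 7
146: h=4, h2=7, probe 4,0 => slot 0
787: h=8 => slot 8
Table: [146, 422, _, 444, 971, 576, _, 118, 787, 730, _]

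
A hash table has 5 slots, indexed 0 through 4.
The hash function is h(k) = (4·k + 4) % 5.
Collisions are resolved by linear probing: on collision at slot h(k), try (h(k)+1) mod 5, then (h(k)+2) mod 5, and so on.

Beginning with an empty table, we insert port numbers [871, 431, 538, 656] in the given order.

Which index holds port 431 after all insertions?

4

Insert 871: h=3, slot 3 empty → index 3.
Insert 431: h=3, slot 3 occupied → index 4.
Insert 538: h=1, slot 1 empty → index 1.
Insert 656: h=3, slots 3,4 occupied → index 0.
Table: [656, 538, ∅, 871, 431]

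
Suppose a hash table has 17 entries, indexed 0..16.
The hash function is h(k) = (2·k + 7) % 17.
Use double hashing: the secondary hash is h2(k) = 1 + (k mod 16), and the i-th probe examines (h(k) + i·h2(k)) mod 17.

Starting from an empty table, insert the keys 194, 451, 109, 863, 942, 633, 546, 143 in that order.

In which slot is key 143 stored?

Insert 194: h=4, slot 4 empty -> index 4.
Insert 451: h=8, slot 8 empty -> index 8.
Insert 109: h=4, h2=14, slot 4 occupied -> index 1.
Insert 863: h=16, slot 16 empty -> index 16.
Insert 942: h=4, h2=15, slot 4 occupied -> index 2.
Insert 633: h=15, slot 15 empty -> index 15.
Insert 546: h=11, slot 11 empty -> index 11.
Insert 143: h=4, h2=16, slot 4 occupied -> index 3.
Table: [—, 109, 942, 143, 194, —, —, —, 451, —, —, 546, —, —, —, 633, 863]

3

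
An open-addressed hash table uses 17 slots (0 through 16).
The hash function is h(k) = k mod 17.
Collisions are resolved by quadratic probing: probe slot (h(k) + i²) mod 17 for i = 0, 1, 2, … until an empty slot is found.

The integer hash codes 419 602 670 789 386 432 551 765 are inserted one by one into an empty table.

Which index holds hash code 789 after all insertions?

16

419: h=11 => slot 11
602: h=7 => slot 7
670: h=7, probe 7,8 => slot 8
789: h=7, probe 7,8,11,16 => slot 16
386: h=12 => slot 12
432: h=7, probe 7,8,11,16,6 => slot 6
551: h=7, probe 7,8,11,16,6,15 => slot 15
765: h=0 => slot 0
Table: [765, —, —, —, —, —, 432, 602, 670, —, —, 419, 386, —, —, 551, 789]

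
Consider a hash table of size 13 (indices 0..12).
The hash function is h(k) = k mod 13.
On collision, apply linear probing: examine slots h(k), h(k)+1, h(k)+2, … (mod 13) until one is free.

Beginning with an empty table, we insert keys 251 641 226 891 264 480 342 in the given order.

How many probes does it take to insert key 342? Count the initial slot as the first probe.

6

Insert 251: h=4, slot 4 empty -> index 4.
Insert 641: h=4, slot 4 occupied -> index 5.
Insert 226: h=5, slot 5 occupied -> index 6.
Insert 891: h=7, slot 7 empty -> index 7.
Insert 264: h=4, slots 4,5,6,7 occupied -> index 8.
Insert 480: h=12, slot 12 empty -> index 12.
Insert 342: h=4, slots 4,5,6,7,8 occupied -> index 9.
Table: [-, -, -, -, 251, 641, 226, 891, 264, 342, -, -, 480]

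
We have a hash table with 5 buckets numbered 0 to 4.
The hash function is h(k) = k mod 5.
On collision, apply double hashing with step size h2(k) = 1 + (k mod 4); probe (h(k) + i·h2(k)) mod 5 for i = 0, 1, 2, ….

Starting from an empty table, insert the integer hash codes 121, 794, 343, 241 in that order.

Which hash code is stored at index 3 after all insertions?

343

Insert 121: h=1, slot 1 empty -> index 1.
Insert 794: h=4, slot 4 empty -> index 4.
Insert 343: h=3, slot 3 empty -> index 3.
Insert 241: h=1, h2=2, slots 1,3 occupied -> index 0.
Table: [241, 121, ., 343, 794]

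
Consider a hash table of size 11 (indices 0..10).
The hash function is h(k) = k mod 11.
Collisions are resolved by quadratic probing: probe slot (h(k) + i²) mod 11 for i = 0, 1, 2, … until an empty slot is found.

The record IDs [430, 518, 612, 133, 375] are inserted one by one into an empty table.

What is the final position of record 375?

430 hashes to 1; slot 1 is free => place at 1.
518 hashes to 1; 1 taken => place at 2.
612 hashes to 7; slot 7 is free => place at 7.
133 hashes to 1; 1,2 taken => place at 5.
375 hashes to 1; 1,2,5 taken => place at 10.
Table: [∅, 430, 518, ∅, ∅, 133, ∅, 612, ∅, ∅, 375]

10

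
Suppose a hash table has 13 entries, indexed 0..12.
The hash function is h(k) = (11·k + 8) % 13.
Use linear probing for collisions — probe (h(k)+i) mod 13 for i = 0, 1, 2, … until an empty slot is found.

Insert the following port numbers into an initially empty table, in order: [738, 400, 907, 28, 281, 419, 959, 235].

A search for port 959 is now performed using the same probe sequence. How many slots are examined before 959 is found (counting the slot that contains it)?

7

738: h=1 → slot 1
400: h=1, probe 1,2 → slot 2
907: h=1, probe 1,2,3 → slot 3
28: h=4 → slot 4
281: h=5 → slot 5
419: h=2, probe 2,3,4,5,6 → slot 6
959: h=1, probe 1,2,3,4,5,6,7 → slot 7
235: h=6, probe 6,7,8 → slot 8
Table: [-, 738, 400, 907, 28, 281, 419, 959, 235, -, -, -, -]
Lookup 959: h=1, probe 1,2,3,4,5,6,7 → found at 7.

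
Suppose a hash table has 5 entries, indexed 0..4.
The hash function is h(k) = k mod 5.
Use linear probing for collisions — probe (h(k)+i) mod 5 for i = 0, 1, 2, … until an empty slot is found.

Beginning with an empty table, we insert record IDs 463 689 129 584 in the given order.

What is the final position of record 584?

1

463 hashes to 3; slot 3 is free → place at 3.
689 hashes to 4; slot 4 is free → place at 4.
129 hashes to 4; 4 taken → place at 0.
584 hashes to 4; 4,0 taken → place at 1.
Table: [129, 584, _, 463, 689]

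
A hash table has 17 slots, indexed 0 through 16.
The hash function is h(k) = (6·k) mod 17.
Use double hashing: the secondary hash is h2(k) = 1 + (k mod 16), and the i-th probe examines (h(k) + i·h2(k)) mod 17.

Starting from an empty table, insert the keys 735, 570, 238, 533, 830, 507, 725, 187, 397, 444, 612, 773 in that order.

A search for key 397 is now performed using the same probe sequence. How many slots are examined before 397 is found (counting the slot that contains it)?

3

Insert 735: h=7, slot 7 empty → index 7.
Insert 570: h=3, slot 3 empty → index 3.
Insert 238: h=0, slot 0 empty → index 0.
Insert 533: h=2, slot 2 empty → index 2.
Insert 830: h=16, slot 16 empty → index 16.
Insert 507: h=16, h2=12, slot 16 occupied → index 11.
Insert 725: h=15, slot 15 empty → index 15.
Insert 187: h=0, h2=12, slot 0 occupied → index 12.
Insert 397: h=2, h2=14, slots 2,16 occupied → index 13.
Insert 444: h=12, h2=13, slot 12 occupied → index 8.
Insert 612: h=0, h2=5, slot 0 occupied → index 5.
Insert 773: h=14, slot 14 empty → index 14.
Table: [238, _, 533, 570, _, 612, _, 735, 444, _, _, 507, 187, 397, 773, 725, 830]
Lookup 397: h=2, h2=14, probe 2,16,13 → found at 13.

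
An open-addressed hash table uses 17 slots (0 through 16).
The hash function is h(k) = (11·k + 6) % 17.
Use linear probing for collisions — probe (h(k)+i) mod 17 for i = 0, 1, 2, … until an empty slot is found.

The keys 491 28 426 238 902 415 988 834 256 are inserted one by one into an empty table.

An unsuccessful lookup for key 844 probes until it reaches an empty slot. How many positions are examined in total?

491: h=1 → slot 1
28: h=8 → slot 8
426: h=0 → slot 0
238: h=6 → slot 6
902: h=0, probe 0,1,2 → slot 2
415: h=15 → slot 15
988: h=11 → slot 11
834: h=0, probe 0,1,2,3 → slot 3
256: h=0, probe 0,1,2,3,4 → slot 4
Table: [426, 491, 902, 834, 256, _, 238, _, 28, _, _, 988, _, _, _, 415, _]
Lookup 844: h=8, probe 8,9 → slot 9 empty, not found.

2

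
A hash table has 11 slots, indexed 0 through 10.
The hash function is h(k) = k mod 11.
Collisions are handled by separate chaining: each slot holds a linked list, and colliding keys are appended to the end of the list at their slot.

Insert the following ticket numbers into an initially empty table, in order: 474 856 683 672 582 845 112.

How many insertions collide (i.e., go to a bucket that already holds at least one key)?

3

Insert 474: h=1, bucket 1 empty -> new chain.
Insert 856: h=9, bucket 9 empty -> new chain.
Insert 683: h=1, bucket 1 nonempty -> append to chain.
Insert 672: h=1, bucket 1 nonempty -> append to chain.
Insert 582: h=10, bucket 10 empty -> new chain.
Insert 845: h=9, bucket 9 nonempty -> append to chain.
Insert 112: h=2, bucket 2 empty -> new chain.
Final buckets:
0: _
1: 474 -> 683 -> 672
2: 112
3: _
4: _
5: _
6: _
7: _
8: _
9: 856 -> 845
10: 582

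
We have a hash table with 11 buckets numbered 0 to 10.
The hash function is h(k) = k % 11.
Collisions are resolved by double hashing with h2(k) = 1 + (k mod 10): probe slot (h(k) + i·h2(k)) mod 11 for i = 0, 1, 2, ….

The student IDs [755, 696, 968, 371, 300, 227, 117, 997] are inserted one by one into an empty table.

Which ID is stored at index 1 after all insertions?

227

755: h=7 → slot 7
696: h=3 → slot 3
968: h=0 → slot 0
371: h=8 → slot 8
300: h=3, h2=1, probe 3,4 → slot 4
227: h=7, h2=8, probe 7,4,1 → slot 1
117: h=7, h2=8, probe 7,4,1,9 → slot 9
997: h=7, h2=8, probe 7,4,1,9,6 → slot 6
Table: [968, 227, ., 696, 300, ., 997, 755, 371, 117, .]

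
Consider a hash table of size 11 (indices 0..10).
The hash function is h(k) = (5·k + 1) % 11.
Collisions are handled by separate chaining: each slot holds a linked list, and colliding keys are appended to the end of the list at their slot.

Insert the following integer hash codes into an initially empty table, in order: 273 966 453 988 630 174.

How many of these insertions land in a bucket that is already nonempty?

3

Insert 273: h=2, bucket 2 empty → new chain.
Insert 966: h=2, bucket 2 nonempty → append to chain.
Insert 453: h=0, bucket 0 empty → new chain.
Insert 988: h=2, bucket 2 nonempty → append to chain.
Insert 630: h=5, bucket 5 empty → new chain.
Insert 174: h=2, bucket 2 nonempty → append to chain.
Final buckets:
0: 453
1: _
2: 273 -> 966 -> 988 -> 174
3: _
4: _
5: 630
6: _
7: _
8: _
9: _
10: _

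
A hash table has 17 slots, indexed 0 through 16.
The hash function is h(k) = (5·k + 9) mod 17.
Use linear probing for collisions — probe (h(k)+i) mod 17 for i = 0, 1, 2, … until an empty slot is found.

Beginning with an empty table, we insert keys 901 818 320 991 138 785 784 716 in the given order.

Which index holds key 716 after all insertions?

901: h=9 -> slot 9
818: h=2 -> slot 2
320: h=11 -> slot 11
991: h=0 -> slot 0
138: h=2, probe 2,3 -> slot 3
785: h=7 -> slot 7
784: h=2, probe 2,3,4 -> slot 4
716: h=2, probe 2,3,4,5 -> slot 5
Table: [991, _, 818, 138, 784, 716, _, 785, _, 901, _, 320, _, _, _, _, _]

5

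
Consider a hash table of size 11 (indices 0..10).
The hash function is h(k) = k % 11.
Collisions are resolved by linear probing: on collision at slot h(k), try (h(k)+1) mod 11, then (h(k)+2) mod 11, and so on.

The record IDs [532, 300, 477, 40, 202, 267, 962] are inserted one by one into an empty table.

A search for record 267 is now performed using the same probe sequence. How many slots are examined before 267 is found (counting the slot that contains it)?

6

532 hashes to 4; slot 4 is free => place at 4.
300 hashes to 3; slot 3 is free => place at 3.
477 hashes to 4; 4 taken => place at 5.
40 hashes to 7; slot 7 is free => place at 7.
202 hashes to 4; 4,5 taken => place at 6.
267 hashes to 3; 3,4,5,6,7 taken => place at 8.
962 hashes to 5; 5,6,7,8 taken => place at 9.
Table: [∅, ∅, ∅, 300, 532, 477, 202, 40, 267, 962, ∅]
Lookup 267: h=3, probe 3,4,5,6,7,8 → found at 8.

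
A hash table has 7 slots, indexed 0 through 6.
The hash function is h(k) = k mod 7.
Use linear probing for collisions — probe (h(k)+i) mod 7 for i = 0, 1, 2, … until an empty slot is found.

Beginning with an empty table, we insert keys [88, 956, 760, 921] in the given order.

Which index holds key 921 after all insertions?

88: h=4 → slot 4
956: h=4, probe 4,5 → slot 5
760: h=4, probe 4,5,6 → slot 6
921: h=4, probe 4,5,6,0 → slot 0
Table: [921, -, -, -, 88, 956, 760]

0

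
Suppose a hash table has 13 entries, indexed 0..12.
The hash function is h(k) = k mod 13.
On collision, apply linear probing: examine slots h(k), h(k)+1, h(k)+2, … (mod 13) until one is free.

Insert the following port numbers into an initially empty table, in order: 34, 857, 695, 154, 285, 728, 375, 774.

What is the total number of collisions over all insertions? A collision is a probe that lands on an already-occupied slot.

6

34 hashes to 8; slot 8 is free => place at 8.
857 hashes to 12; slot 12 is free => place at 12.
695 hashes to 6; slot 6 is free => place at 6.
154 hashes to 11; slot 11 is free => place at 11.
285 hashes to 12; 12 taken => place at 0.
728 hashes to 0; 0 taken => place at 1.
375 hashes to 11; 11,12,0,1 taken => place at 2.
774 hashes to 7; slot 7 is free => place at 7.
Table: [285, 728, 375, -, -, -, 695, 774, 34, -, -, 154, 857]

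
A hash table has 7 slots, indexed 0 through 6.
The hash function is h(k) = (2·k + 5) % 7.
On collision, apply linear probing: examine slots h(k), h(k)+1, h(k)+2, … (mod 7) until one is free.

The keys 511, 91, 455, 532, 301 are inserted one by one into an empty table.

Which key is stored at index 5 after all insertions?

511 hashes to 5; slot 5 is free => place at 5.
91 hashes to 5; 5 taken => place at 6.
455 hashes to 5; 5,6 taken => place at 0.
532 hashes to 5; 5,6,0 taken => place at 1.
301 hashes to 5; 5,6,0,1 taken => place at 2.
Table: [455, 532, 301, —, —, 511, 91]

511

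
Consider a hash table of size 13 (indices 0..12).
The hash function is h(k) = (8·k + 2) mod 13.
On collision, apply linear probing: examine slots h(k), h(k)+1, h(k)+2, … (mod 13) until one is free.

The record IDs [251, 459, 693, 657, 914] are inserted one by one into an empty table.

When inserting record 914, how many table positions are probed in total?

4

Insert 251: h=8, slot 8 empty -> index 8.
Insert 459: h=8, slot 8 occupied -> index 9.
Insert 693: h=8, slots 8,9 occupied -> index 10.
Insert 657: h=6, slot 6 empty -> index 6.
Insert 914: h=8, slots 8,9,10 occupied -> index 11.
Table: [—, —, —, —, —, —, 657, —, 251, 459, 693, 914, —]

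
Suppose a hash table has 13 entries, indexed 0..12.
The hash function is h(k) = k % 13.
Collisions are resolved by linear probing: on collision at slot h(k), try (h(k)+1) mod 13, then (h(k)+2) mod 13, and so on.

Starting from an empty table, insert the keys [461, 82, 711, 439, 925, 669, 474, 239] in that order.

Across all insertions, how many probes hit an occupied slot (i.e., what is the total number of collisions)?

Insert 461: h=6, slot 6 empty -> index 6.
Insert 82: h=4, slot 4 empty -> index 4.
Insert 711: h=9, slot 9 empty -> index 9.
Insert 439: h=10, slot 10 empty -> index 10.
Insert 925: h=2, slot 2 empty -> index 2.
Insert 669: h=6, slot 6 occupied -> index 7.
Insert 474: h=6, slots 6,7 occupied -> index 8.
Insert 239: h=5, slot 5 empty -> index 5.
Table: [∅, ∅, 925, ∅, 82, 239, 461, 669, 474, 711, 439, ∅, ∅]

3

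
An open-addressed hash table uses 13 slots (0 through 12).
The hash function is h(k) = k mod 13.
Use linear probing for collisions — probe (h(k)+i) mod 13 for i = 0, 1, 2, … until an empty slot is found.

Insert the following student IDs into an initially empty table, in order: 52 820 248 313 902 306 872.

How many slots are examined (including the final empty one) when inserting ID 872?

4

52: h=0 => slot 0
820: h=1 => slot 1
248: h=1, probe 1,2 => slot 2
313: h=1, probe 1,2,3 => slot 3
902: h=5 => slot 5
306: h=7 => slot 7
872: h=1, probe 1,2,3,4 => slot 4
Table: [52, 820, 248, 313, 872, 902, ∅, 306, ∅, ∅, ∅, ∅, ∅]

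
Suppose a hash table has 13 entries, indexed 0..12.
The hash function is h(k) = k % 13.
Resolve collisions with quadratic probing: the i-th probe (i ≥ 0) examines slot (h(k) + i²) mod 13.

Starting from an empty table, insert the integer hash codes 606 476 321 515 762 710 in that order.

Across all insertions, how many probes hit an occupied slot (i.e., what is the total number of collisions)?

11

606: h=8 => slot 8
476: h=8, probe 8,9 => slot 9
321: h=9, probe 9,10 => slot 10
515: h=8, probe 8,9,12 => slot 12
762: h=8, probe 8,9,12,4 => slot 4
710: h=8, probe 8,9,12,4,11 => slot 11
Table: [., ., ., ., 762, ., ., ., 606, 476, 321, 710, 515]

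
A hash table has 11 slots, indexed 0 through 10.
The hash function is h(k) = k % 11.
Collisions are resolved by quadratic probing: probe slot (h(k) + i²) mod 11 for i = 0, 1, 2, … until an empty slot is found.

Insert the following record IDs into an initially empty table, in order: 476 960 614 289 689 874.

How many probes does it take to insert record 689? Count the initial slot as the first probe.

2

476: h=3 => slot 3
960: h=3, probe 3,4 => slot 4
614: h=9 => slot 9
289: h=3, probe 3,4,7 => slot 7
689: h=7, probe 7,8 => slot 8
874: h=5 => slot 5
Table: [_, _, _, 476, 960, 874, _, 289, 689, 614, _]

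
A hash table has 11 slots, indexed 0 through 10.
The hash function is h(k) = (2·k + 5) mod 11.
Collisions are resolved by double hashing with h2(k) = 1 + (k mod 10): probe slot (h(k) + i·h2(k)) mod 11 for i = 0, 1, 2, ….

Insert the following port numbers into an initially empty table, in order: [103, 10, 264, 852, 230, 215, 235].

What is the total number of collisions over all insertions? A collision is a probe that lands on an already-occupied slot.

5

Insert 103: h=2, slot 2 empty => index 2.
Insert 10: h=3, slot 3 empty => index 3.
Insert 264: h=5, slot 5 empty => index 5.
Insert 852: h=4, slot 4 empty => index 4.
Insert 230: h=3, h2=1, slots 3,4,5 occupied => index 6.
Insert 215: h=6, h2=6, slot 6 occupied => index 1.
Insert 235: h=2, h2=6, slot 2 occupied => index 8.
Table: [∅, 215, 103, 10, 852, 264, 230, ∅, 235, ∅, ∅]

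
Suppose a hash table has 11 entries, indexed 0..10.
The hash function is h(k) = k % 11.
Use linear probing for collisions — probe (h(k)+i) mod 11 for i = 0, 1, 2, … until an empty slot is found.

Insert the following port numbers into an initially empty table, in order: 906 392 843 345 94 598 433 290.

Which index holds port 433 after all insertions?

10

906 hashes to 4; slot 4 is free => place at 4.
392 hashes to 7; slot 7 is free => place at 7.
843 hashes to 7; 7 taken => place at 8.
345 hashes to 4; 4 taken => place at 5.
94 hashes to 6; slot 6 is free => place at 6.
598 hashes to 4; 4,5,6,7,8 taken => place at 9.
433 hashes to 4; 4,5,6,7,8,9 taken => place at 10.
290 hashes to 4; 4,5,6,7,8,9,10 taken => place at 0.
Table: [290, ., ., ., 906, 345, 94, 392, 843, 598, 433]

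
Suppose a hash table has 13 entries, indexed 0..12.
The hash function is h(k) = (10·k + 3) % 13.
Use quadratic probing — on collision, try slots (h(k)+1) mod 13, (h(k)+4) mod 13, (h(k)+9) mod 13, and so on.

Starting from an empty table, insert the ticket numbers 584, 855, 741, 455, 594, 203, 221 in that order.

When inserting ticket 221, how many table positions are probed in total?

Insert 584: h=6, slot 6 empty -> index 6.
Insert 855: h=12, slot 12 empty -> index 12.
Insert 741: h=3, slot 3 empty -> index 3.
Insert 455: h=3, slot 3 occupied -> index 4.
Insert 594: h=2, slot 2 empty -> index 2.
Insert 203: h=5, slot 5 empty -> index 5.
Insert 221: h=3, slots 3,4 occupied -> index 7.
Table: [—, —, 594, 741, 455, 203, 584, 221, —, —, —, —, 855]

3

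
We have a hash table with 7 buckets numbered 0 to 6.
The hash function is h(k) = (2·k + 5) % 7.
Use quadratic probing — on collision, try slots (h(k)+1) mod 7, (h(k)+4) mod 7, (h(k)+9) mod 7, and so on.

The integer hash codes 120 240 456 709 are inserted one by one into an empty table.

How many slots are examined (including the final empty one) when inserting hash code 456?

Insert 120: h=0, slot 0 empty -> index 0.
Insert 240: h=2, slot 2 empty -> index 2.
Insert 456: h=0, slot 0 occupied -> index 1.
Insert 709: h=2, slot 2 occupied -> index 3.
Table: [120, 456, 240, 709, _, _, _]

2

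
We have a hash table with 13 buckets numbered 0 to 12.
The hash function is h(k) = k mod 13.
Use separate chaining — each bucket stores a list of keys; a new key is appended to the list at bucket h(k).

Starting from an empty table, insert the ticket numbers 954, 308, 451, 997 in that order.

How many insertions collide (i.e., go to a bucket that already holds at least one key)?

2

Insert 954: h=5, bucket 5 empty -> new chain.
Insert 308: h=9, bucket 9 empty -> new chain.
Insert 451: h=9, bucket 9 nonempty -> append to chain.
Insert 997: h=9, bucket 9 nonempty -> append to chain.
Final buckets:
0: -
1: -
2: -
3: -
4: -
5: 954
6: -
7: -
8: -
9: 308 -> 451 -> 997
10: -
11: -
12: -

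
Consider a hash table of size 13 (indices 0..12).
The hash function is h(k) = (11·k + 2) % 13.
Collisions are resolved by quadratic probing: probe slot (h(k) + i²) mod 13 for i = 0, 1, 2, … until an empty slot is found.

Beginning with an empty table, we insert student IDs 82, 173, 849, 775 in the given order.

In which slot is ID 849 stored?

Insert 82: h=7, slot 7 empty -> index 7.
Insert 173: h=7, slot 7 occupied -> index 8.
Insert 849: h=7, slots 7,8 occupied -> index 11.
Insert 775: h=12, slot 12 empty -> index 12.
Table: [_, _, _, _, _, _, _, 82, 173, _, _, 849, 775]

11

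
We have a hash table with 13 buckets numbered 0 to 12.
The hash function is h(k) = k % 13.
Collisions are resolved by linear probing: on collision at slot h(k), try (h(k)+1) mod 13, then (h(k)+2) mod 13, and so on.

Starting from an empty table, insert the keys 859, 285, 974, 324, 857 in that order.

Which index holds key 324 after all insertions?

2

859: h=1 -> slot 1
285: h=12 -> slot 12
974: h=12, probe 12,0 -> slot 0
324: h=12, probe 12,0,1,2 -> slot 2
857: h=12, probe 12,0,1,2,3 -> slot 3
Table: [974, 859, 324, 857, ∅, ∅, ∅, ∅, ∅, ∅, ∅, ∅, 285]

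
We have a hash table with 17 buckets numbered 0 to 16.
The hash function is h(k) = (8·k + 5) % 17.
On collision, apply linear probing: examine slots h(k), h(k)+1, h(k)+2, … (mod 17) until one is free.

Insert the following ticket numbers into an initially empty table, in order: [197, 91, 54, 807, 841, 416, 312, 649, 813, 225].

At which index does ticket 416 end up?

4

197 hashes to 0; slot 0 is free → place at 0.
91 hashes to 2; slot 2 is free → place at 2.
54 hashes to 12; slot 12 is free → place at 12.
807 hashes to 1; slot 1 is free → place at 1.
841 hashes to 1; 1,2 taken → place at 3.
416 hashes to 1; 1,2,3 taken → place at 4.
312 hashes to 2; 2,3,4 taken → place at 5.
649 hashes to 12; 12 taken → place at 13.
813 hashes to 15; slot 15 is free → place at 15.
225 hashes to 3; 3,4,5 taken → place at 6.
Table: [197, 807, 91, 841, 416, 312, 225, —, —, —, —, —, 54, 649, —, 813, —]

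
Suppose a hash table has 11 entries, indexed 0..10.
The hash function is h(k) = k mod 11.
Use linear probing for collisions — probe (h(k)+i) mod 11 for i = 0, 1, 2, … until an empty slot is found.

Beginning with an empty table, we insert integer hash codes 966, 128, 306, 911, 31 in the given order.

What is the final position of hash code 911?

0

Insert 966: h=9, slot 9 empty => index 9.
Insert 128: h=7, slot 7 empty => index 7.
Insert 306: h=9, slot 9 occupied => index 10.
Insert 911: h=9, slots 9,10 occupied => index 0.
Insert 31: h=9, slots 9,10,0 occupied => index 1.
Table: [911, 31, _, _, _, _, _, 128, _, 966, 306]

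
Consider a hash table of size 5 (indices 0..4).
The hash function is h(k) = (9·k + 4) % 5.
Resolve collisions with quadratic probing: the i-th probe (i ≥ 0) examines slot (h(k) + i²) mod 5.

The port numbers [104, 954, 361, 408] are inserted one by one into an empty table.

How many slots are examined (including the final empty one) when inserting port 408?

2

Insert 104: h=0, slot 0 empty => index 0.
Insert 954: h=0, slot 0 occupied => index 1.
Insert 361: h=3, slot 3 empty => index 3.
Insert 408: h=1, slot 1 occupied => index 2.
Table: [104, 954, 408, 361, —]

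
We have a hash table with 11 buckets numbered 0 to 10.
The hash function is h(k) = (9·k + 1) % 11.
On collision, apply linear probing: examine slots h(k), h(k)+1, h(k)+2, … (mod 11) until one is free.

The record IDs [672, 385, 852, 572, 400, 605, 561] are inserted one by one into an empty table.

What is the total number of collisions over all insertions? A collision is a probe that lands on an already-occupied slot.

Insert 672: h=10, slot 10 empty => index 10.
Insert 385: h=1, slot 1 empty => index 1.
Insert 852: h=2, slot 2 empty => index 2.
Insert 572: h=1, slots 1,2 occupied => index 3.
Insert 400: h=4, slot 4 empty => index 4.
Insert 605: h=1, slots 1,2,3,4 occupied => index 5.
Insert 561: h=1, slots 1,2,3,4,5 occupied => index 6.
Table: [_, 385, 852, 572, 400, 605, 561, _, _, _, 672]

11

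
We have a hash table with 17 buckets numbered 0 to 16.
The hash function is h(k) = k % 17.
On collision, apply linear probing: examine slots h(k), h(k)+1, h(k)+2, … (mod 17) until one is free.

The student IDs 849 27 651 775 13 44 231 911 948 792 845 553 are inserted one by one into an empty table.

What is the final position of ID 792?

1

Insert 849: h=16, slot 16 empty -> index 16.
Insert 27: h=10, slot 10 empty -> index 10.
Insert 651: h=5, slot 5 empty -> index 5.
Insert 775: h=10, slot 10 occupied -> index 11.
Insert 13: h=13, slot 13 empty -> index 13.
Insert 44: h=10, slots 10,11 occupied -> index 12.
Insert 231: h=10, slots 10,11,12,13 occupied -> index 14.
Insert 911: h=10, slots 10,11,12,13,14 occupied -> index 15.
Insert 948: h=13, slots 13,14,15,16 occupied -> index 0.
Insert 792: h=10, slots 10,11,12,13,14,15,16,0 occupied -> index 1.
Insert 845: h=12, slots 12,13,14,15,16,0,1 occupied -> index 2.
Insert 553: h=9, slot 9 empty -> index 9.
Table: [948, 792, 845, —, —, 651, —, —, —, 553, 27, 775, 44, 13, 231, 911, 849]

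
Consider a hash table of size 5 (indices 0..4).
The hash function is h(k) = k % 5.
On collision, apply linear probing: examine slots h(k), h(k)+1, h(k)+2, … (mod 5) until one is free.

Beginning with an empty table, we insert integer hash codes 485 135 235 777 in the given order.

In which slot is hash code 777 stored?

3

Insert 485: h=0, slot 0 empty => index 0.
Insert 135: h=0, slot 0 occupied => index 1.
Insert 235: h=0, slots 0,1 occupied => index 2.
Insert 777: h=2, slot 2 occupied => index 3.
Table: [485, 135, 235, 777, -]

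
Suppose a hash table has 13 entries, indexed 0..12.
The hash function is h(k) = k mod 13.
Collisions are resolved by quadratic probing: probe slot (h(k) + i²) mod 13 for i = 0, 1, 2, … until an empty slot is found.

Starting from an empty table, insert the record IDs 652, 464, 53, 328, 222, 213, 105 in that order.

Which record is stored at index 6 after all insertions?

213

652: h=2 => slot 2
464: h=9 => slot 9
53: h=1 => slot 1
328: h=3 => slot 3
222: h=1, probe 1,2,5 => slot 5
213: h=5, probe 5,6 => slot 6
105: h=1, probe 1,2,5,10 => slot 10
Table: [-, 53, 652, 328, -, 222, 213, -, -, 464, 105, -, -]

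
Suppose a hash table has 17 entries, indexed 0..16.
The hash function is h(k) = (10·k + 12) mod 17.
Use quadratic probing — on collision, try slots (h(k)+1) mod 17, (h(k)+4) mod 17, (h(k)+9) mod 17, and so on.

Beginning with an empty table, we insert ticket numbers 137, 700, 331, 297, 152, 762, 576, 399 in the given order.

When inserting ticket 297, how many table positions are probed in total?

137: h=5 -> slot 5
700: h=8 -> slot 8
331: h=7 -> slot 7
297: h=7, probe 7,8,11 -> slot 11
152: h=2 -> slot 2
762: h=16 -> slot 16
576: h=9 -> slot 9
399: h=7, probe 7,8,11,16,6 -> slot 6
Table: [—, —, 152, —, —, 137, 399, 331, 700, 576, —, 297, —, —, —, —, 762]

3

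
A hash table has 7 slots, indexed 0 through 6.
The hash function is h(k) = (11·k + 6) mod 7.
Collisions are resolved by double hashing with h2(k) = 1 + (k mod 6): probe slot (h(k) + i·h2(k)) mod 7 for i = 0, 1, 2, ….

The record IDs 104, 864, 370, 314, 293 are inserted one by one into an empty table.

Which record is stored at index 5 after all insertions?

Insert 104: h=2, slot 2 empty → index 2.
Insert 864: h=4, slot 4 empty → index 4.
Insert 370: h=2, h2=5, slot 2 occupied → index 0.
Insert 314: h=2, h2=3, slot 2 occupied → index 5.
Insert 293: h=2, h2=6, slot 2 occupied → index 1.
Table: [370, 293, 104, ∅, 864, 314, ∅]

314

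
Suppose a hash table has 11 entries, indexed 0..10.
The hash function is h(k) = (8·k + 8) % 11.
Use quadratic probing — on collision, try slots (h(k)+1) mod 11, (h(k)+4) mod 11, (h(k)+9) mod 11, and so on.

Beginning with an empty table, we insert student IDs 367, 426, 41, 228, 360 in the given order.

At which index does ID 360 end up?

0

367 hashes to 7; slot 7 is free → place at 7.
426 hashes to 6; slot 6 is free → place at 6.
41 hashes to 6; 6,7 taken → place at 10.
228 hashes to 6; 6,7,10 taken → place at 4.
360 hashes to 6; 6,7,10,4 taken → place at 0.
Table: [360, -, -, -, 228, -, 426, 367, -, -, 41]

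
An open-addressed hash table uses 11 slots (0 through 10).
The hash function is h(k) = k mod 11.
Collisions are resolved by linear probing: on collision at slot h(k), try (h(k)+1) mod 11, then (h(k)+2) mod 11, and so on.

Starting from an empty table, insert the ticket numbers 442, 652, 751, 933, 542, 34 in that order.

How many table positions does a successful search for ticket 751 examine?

2

Insert 442: h=2, slot 2 empty → index 2.
Insert 652: h=3, slot 3 empty → index 3.
Insert 751: h=3, slot 3 occupied → index 4.
Insert 933: h=9, slot 9 empty → index 9.
Insert 542: h=3, slots 3,4 occupied → index 5.
Insert 34: h=1, slot 1 empty → index 1.
Table: [—, 34, 442, 652, 751, 542, —, —, —, 933, —]
Lookup 751: h=3, probe 3,4 → found at 4.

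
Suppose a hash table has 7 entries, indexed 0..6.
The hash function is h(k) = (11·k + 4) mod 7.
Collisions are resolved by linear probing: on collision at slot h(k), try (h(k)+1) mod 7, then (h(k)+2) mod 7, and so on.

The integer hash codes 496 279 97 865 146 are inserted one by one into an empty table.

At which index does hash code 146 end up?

3

496: h=0 → slot 0
279: h=0, probe 0,1 → slot 1
97: h=0, probe 0,1,2 → slot 2
865: h=6 → slot 6
146: h=0, probe 0,1,2,3 → slot 3
Table: [496, 279, 97, 146, -, -, 865]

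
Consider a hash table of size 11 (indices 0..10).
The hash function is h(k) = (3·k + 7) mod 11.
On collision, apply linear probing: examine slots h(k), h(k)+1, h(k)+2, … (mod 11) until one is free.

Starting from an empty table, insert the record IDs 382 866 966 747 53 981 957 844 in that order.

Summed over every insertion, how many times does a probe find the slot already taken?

5

382 hashes to 9; slot 9 is free → place at 9.
866 hashes to 9; 9 taken → place at 10.
966 hashes to 1; slot 1 is free → place at 1.
747 hashes to 4; slot 4 is free → place at 4.
53 hashes to 1; 1 taken → place at 2.
981 hashes to 2; 2 taken → place at 3.
957 hashes to 7; slot 7 is free → place at 7.
844 hashes to 9; 9,10 taken → place at 0.
Table: [844, 966, 53, 981, 747, _, _, 957, _, 382, 866]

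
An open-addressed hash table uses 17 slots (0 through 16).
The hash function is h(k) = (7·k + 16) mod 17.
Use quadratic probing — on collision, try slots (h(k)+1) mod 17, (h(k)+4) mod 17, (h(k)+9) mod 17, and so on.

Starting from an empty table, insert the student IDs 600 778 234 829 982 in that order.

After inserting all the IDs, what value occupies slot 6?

600: h=0 => slot 0
778: h=5 => slot 5
234: h=5, probe 5,6 => slot 6
829: h=5, probe 5,6,9 => slot 9
982: h=5, probe 5,6,9,14 => slot 14
Table: [600, ., ., ., ., 778, 234, ., ., 829, ., ., ., ., 982, ., .]

234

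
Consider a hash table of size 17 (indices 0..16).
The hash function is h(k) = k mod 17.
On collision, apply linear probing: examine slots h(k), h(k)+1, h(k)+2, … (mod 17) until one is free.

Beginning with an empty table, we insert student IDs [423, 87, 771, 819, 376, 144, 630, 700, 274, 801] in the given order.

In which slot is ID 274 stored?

7

Insert 423: h=15, slot 15 empty → index 15.
Insert 87: h=2, slot 2 empty → index 2.
Insert 771: h=6, slot 6 empty → index 6.
Insert 819: h=3, slot 3 empty → index 3.
Insert 376: h=2, slots 2,3 occupied → index 4.
Insert 144: h=8, slot 8 empty → index 8.
Insert 630: h=1, slot 1 empty → index 1.
Insert 700: h=3, slots 3,4 occupied → index 5.
Insert 274: h=2, slots 2,3,4,5,6 occupied → index 7.
Insert 801: h=2, slots 2,3,4,5,6,7,8 occupied → index 9.
Table: [—, 630, 87, 819, 376, 700, 771, 274, 144, 801, —, —, —, —, —, 423, —]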